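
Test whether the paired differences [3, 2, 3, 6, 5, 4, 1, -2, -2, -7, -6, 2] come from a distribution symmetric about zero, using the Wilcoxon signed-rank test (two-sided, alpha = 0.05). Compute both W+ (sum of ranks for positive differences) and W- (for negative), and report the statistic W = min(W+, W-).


Step 1: Drop any zero differences (none here) and take |d_i|.
|d| = [3, 2, 3, 6, 5, 4, 1, 2, 2, 7, 6, 2]
Step 2: Midrank |d_i| (ties get averaged ranks).
ranks: |3|->6.5, |2|->3.5, |3|->6.5, |6|->10.5, |5|->9, |4|->8, |1|->1, |2|->3.5, |2|->3.5, |7|->12, |6|->10.5, |2|->3.5
Step 3: Attach original signs; sum ranks with positive sign and with negative sign.
W+ = 6.5 + 3.5 + 6.5 + 10.5 + 9 + 8 + 1 + 3.5 = 48.5
W- = 3.5 + 3.5 + 12 + 10.5 = 29.5
(Check: W+ + W- = 78 should equal n(n+1)/2 = 78.)
Step 4: Test statistic W = min(W+, W-) = 29.5.
Step 5: Ties in |d|, so use the tie-corrected normal approximation.
        E[W] = n(n+1)/4 = 12*13/4 = 39.
        Tie groups: |d|=2 (t=4), |d|=3 (t=2), |d|=6 (t=2); sum(t^3 - t) = 72.
        Var[W] = n(n+1)(2n+1)/24 - sum(t^3-t)/48 = 3900/24 - 72/48 = 161.
        z = (W - E[W]) / sqrt(Var[W]) = (29.5 - 39) / 12.6886 = -0.7487.
        Two-sided p = 2*Phi(z) = 0.454035.
Step 6: alpha = 0.05. fail to reject H0.

W+ = 48.5, W- = 29.5, W = min = 29.5, p = 0.454035, fail to reject H0.


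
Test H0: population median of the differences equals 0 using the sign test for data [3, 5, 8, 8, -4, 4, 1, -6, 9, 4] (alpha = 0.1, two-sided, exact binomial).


Step 1: Discard zero differences. Original n = 10; n_eff = number of nonzero differences = 10.
Nonzero differences (with sign): +3, +5, +8, +8, -4, +4, +1, -6, +9, +4
Step 2: Count signs: positive = 8, negative = 2.
Step 3: Under H0: P(positive) = 0.5, so the number of positives S ~ Bin(10, 0.5).
Step 4: Two-sided exact p-value = sum of Bin(10,0.5) probabilities at or below the observed probability = 0.109375.
Step 5: alpha = 0.1. fail to reject H0.

n_eff = 10, pos = 8, neg = 2, p = 0.109375, fail to reject H0.


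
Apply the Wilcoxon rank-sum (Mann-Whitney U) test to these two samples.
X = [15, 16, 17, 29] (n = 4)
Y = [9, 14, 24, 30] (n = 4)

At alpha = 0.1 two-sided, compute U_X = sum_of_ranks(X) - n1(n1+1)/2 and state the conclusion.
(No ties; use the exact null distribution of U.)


Step 1: Combine and sort all 8 observations; assign midranks.
sorted (value, group): (9,Y), (14,Y), (15,X), (16,X), (17,X), (24,Y), (29,X), (30,Y)
ranks: 9->1, 14->2, 15->3, 16->4, 17->5, 24->6, 29->7, 30->8
Step 2: Rank sum for X: R1 = 3 + 4 + 5 + 7 = 19.
Step 3: U_X = R1 - n1(n1+1)/2 = 19 - 4*5/2 = 19 - 10 = 9.
       U_Y = n1*n2 - U_X = 16 - 9 = 7.
Step 4: No ties, so the exact null distribution of U (based on enumerating the C(8,4) = 70 equally likely rank assignments) gives the two-sided p-value.
Step 5: p-value = 0.885714; compare to alpha = 0.1. fail to reject H0.

U_X = 9, p = 0.885714, fail to reject H0 at alpha = 0.1.


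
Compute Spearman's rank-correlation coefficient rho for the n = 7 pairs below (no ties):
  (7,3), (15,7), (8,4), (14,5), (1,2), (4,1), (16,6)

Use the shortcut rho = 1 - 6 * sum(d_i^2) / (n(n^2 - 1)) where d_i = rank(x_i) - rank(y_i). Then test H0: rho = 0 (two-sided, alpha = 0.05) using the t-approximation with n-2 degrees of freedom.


Step 1: Rank x and y separately (midranks; no ties here).
rank(x): 7->3, 15->6, 8->4, 14->5, 1->1, 4->2, 16->7
rank(y): 3->3, 7->7, 4->4, 5->5, 2->2, 1->1, 6->6
Step 2: d_i = R_x(i) - R_y(i); compute d_i^2.
  (3-3)^2=0, (6-7)^2=1, (4-4)^2=0, (5-5)^2=0, (1-2)^2=1, (2-1)^2=1, (7-6)^2=1
sum(d^2) = 4.
Step 3: rho = 1 - 6*4 / (7*(7^2 - 1)) = 1 - 24/336 = 0.928571.
Step 4: Under H0, t = rho * sqrt((n-2)/(1-rho^2)) = 5.5943 ~ t(5).
Step 5: Two-sided p-value from the t-distribution with 5 df = 0.002519.
Step 6: alpha = 0.05. reject H0.

rho = 0.9286, p = 0.002519, reject H0 at alpha = 0.05.


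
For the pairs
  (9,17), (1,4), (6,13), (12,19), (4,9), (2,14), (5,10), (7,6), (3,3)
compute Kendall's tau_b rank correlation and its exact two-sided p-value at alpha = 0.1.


Step 1: Enumerate the 36 unordered pairs (i,j) with i<j and classify each by sign(x_j-x_i) * sign(y_j-y_i).
  (1,2):dx=-8,dy=-13->C; (1,3):dx=-3,dy=-4->C; (1,4):dx=+3,dy=+2->C; (1,5):dx=-5,dy=-8->C
  (1,6):dx=-7,dy=-3->C; (1,7):dx=-4,dy=-7->C; (1,8):dx=-2,dy=-11->C; (1,9):dx=-6,dy=-14->C
  (2,3):dx=+5,dy=+9->C; (2,4):dx=+11,dy=+15->C; (2,5):dx=+3,dy=+5->C; (2,6):dx=+1,dy=+10->C
  (2,7):dx=+4,dy=+6->C; (2,8):dx=+6,dy=+2->C; (2,9):dx=+2,dy=-1->D; (3,4):dx=+6,dy=+6->C
  (3,5):dx=-2,dy=-4->C; (3,6):dx=-4,dy=+1->D; (3,7):dx=-1,dy=-3->C; (3,8):dx=+1,dy=-7->D
  (3,9):dx=-3,dy=-10->C; (4,5):dx=-8,dy=-10->C; (4,6):dx=-10,dy=-5->C; (4,7):dx=-7,dy=-9->C
  (4,8):dx=-5,dy=-13->C; (4,9):dx=-9,dy=-16->C; (5,6):dx=-2,dy=+5->D; (5,7):dx=+1,dy=+1->C
  (5,8):dx=+3,dy=-3->D; (5,9):dx=-1,dy=-6->C; (6,7):dx=+3,dy=-4->D; (6,8):dx=+5,dy=-8->D
  (6,9):dx=+1,dy=-11->D; (7,8):dx=+2,dy=-4->D; (7,9):dx=-2,dy=-7->C; (8,9):dx=-4,dy=-3->C
Step 2: C = 27, D = 9, total pairs = 36.
Step 3: tau = (C - D)/(n(n-1)/2) = (27 - 9)/36 = 0.500000.
Step 4: Exact two-sided p-value (enumerate n! = 362880 permutations of y under H0): p = 0.075176.
Step 5: alpha = 0.1. reject H0.

tau_b = 0.5000 (C=27, D=9), p = 0.075176, reject H0.


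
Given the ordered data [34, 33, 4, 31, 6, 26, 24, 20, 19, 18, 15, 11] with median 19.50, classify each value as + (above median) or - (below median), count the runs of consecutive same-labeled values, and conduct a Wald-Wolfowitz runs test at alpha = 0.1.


Step 1: Compute median = 19.50; label A = above, B = below.
Labels in order: AABABAAABBBB  (n_A = 6, n_B = 6)
Step 2: Count runs R = 6.
Step 3: Under H0 (random ordering), E[R] = 2*n_A*n_B/(n_A+n_B) + 1 = 2*6*6/12 + 1 = 7.0000.
        Var[R] = 2*n_A*n_B*(2*n_A*n_B - n_A - n_B) / ((n_A+n_B)^2 * (n_A+n_B-1)) = 4320/1584 = 2.7273.
        SD[R] = 1.6514.
Step 4: Continuity-corrected z = (R + 0.5 - E[R]) / SD[R] = (6 + 0.5 - 7.0000) / 1.6514 = -0.3028.
Step 5: Two-sided p-value via normal approximation = 2*(1 - Phi(|z|)) = 0.762069.
Step 6: alpha = 0.1. fail to reject H0.

R = 6, z = -0.3028, p = 0.762069, fail to reject H0.


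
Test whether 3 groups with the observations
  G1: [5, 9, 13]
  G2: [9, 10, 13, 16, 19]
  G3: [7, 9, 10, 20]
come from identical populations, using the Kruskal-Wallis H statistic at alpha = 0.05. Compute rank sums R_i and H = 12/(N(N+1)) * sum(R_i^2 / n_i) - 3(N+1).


Step 1: Combine all N = 12 observations and assign midranks.
sorted (value, group, rank): (5,G1,1), (7,G3,2), (9,G1,4), (9,G2,4), (9,G3,4), (10,G2,6.5), (10,G3,6.5), (13,G1,8.5), (13,G2,8.5), (16,G2,10), (19,G2,11), (20,G3,12)
Step 2: Sum ranks within each group.
R_1 = 13.5 (n_1 = 3)
R_2 = 40 (n_2 = 5)
R_3 = 24.5 (n_3 = 4)
Step 3: H = 12/(N(N+1)) * sum(R_i^2/n_i) - 3(N+1)
     = 12/(12*13) * (13.5^2/3 + 40^2/5 + 24.5^2/4) - 3*13
     = 0.076923 * 530.812 - 39
     = 1.831731.
Step 4: Ties present; correction factor C = 1 - 36/(12^3 - 12) = 0.979021. Corrected H = 1.831731 / 0.979021 = 1.870982.
Step 5: Under H0, H ~ chi^2(2); p-value = 0.392393.
Step 6: alpha = 0.05. fail to reject H0.

H = 1.8710, df = 2, p = 0.392393, fail to reject H0.


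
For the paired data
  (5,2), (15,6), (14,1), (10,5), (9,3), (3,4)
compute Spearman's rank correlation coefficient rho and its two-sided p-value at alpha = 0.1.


Step 1: Rank x and y separately (midranks; no ties here).
rank(x): 5->2, 15->6, 14->5, 10->4, 9->3, 3->1
rank(y): 2->2, 6->6, 1->1, 5->5, 3->3, 4->4
Step 2: d_i = R_x(i) - R_y(i); compute d_i^2.
  (2-2)^2=0, (6-6)^2=0, (5-1)^2=16, (4-5)^2=1, (3-3)^2=0, (1-4)^2=9
sum(d^2) = 26.
Step 3: rho = 1 - 6*26 / (6*(6^2 - 1)) = 1 - 156/210 = 0.257143.
Step 4: Under H0, t = rho * sqrt((n-2)/(1-rho^2)) = 0.5322 ~ t(4).
Step 5: Two-sided p-value from the t-distribution with 4 df = 0.622787.
Step 6: alpha = 0.1. fail to reject H0.

rho = 0.2571, p = 0.622787, fail to reject H0 at alpha = 0.1.


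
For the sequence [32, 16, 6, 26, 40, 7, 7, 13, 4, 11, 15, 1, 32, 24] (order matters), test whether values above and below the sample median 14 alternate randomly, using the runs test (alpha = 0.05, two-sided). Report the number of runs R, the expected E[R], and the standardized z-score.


Step 1: Compute median = 14; label A = above, B = below.
Labels in order: AABAABBBBBABAA  (n_A = 7, n_B = 7)
Step 2: Count runs R = 7.
Step 3: Under H0 (random ordering), E[R] = 2*n_A*n_B/(n_A+n_B) + 1 = 2*7*7/14 + 1 = 8.0000.
        Var[R] = 2*n_A*n_B*(2*n_A*n_B - n_A - n_B) / ((n_A+n_B)^2 * (n_A+n_B-1)) = 8232/2548 = 3.2308.
        SD[R] = 1.7974.
Step 4: Continuity-corrected z = (R + 0.5 - E[R]) / SD[R] = (7 + 0.5 - 8.0000) / 1.7974 = -0.2782.
Step 5: Two-sided p-value via normal approximation = 2*(1 - Phi(|z|)) = 0.780879.
Step 6: alpha = 0.05. fail to reject H0.

R = 7, z = -0.2782, p = 0.780879, fail to reject H0.


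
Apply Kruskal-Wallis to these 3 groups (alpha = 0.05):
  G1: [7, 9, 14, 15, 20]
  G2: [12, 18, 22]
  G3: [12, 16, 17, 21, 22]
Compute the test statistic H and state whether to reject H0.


Step 1: Combine all N = 13 observations and assign midranks.
sorted (value, group, rank): (7,G1,1), (9,G1,2), (12,G2,3.5), (12,G3,3.5), (14,G1,5), (15,G1,6), (16,G3,7), (17,G3,8), (18,G2,9), (20,G1,10), (21,G3,11), (22,G2,12.5), (22,G3,12.5)
Step 2: Sum ranks within each group.
R_1 = 24 (n_1 = 5)
R_2 = 25 (n_2 = 3)
R_3 = 42 (n_3 = 5)
Step 3: H = 12/(N(N+1)) * sum(R_i^2/n_i) - 3(N+1)
     = 12/(13*14) * (24^2/5 + 25^2/3 + 42^2/5) - 3*14
     = 0.065934 * 676.333 - 42
     = 2.593407.
Step 4: Ties present; correction factor C = 1 - 12/(13^3 - 13) = 0.994505. Corrected H = 2.593407 / 0.994505 = 2.607735.
Step 5: Under H0, H ~ chi^2(2); p-value = 0.271480.
Step 6: alpha = 0.05. fail to reject H0.

H = 2.6077, df = 2, p = 0.271480, fail to reject H0.


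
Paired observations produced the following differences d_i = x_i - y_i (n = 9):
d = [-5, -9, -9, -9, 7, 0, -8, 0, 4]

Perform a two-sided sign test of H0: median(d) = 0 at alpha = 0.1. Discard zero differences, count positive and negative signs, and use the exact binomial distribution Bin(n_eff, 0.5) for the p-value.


Step 1: Discard zero differences. Original n = 9; n_eff = number of nonzero differences = 7.
Nonzero differences (with sign): -5, -9, -9, -9, +7, -8, +4
Step 2: Count signs: positive = 2, negative = 5.
Step 3: Under H0: P(positive) = 0.5, so the number of positives S ~ Bin(7, 0.5).
Step 4: Two-sided exact p-value = sum of Bin(7,0.5) probabilities at or below the observed probability = 0.453125.
Step 5: alpha = 0.1. fail to reject H0.

n_eff = 7, pos = 2, neg = 5, p = 0.453125, fail to reject H0.


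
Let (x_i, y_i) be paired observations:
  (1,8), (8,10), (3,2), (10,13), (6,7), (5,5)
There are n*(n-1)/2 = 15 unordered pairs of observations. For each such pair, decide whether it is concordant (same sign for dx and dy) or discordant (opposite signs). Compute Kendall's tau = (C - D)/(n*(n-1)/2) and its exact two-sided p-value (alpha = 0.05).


Step 1: Enumerate the 15 unordered pairs (i,j) with i<j and classify each by sign(x_j-x_i) * sign(y_j-y_i).
  (1,2):dx=+7,dy=+2->C; (1,3):dx=+2,dy=-6->D; (1,4):dx=+9,dy=+5->C; (1,5):dx=+5,dy=-1->D
  (1,6):dx=+4,dy=-3->D; (2,3):dx=-5,dy=-8->C; (2,4):dx=+2,dy=+3->C; (2,5):dx=-2,dy=-3->C
  (2,6):dx=-3,dy=-5->C; (3,4):dx=+7,dy=+11->C; (3,5):dx=+3,dy=+5->C; (3,6):dx=+2,dy=+3->C
  (4,5):dx=-4,dy=-6->C; (4,6):dx=-5,dy=-8->C; (5,6):dx=-1,dy=-2->C
Step 2: C = 12, D = 3, total pairs = 15.
Step 3: tau = (C - D)/(n(n-1)/2) = (12 - 3)/15 = 0.600000.
Step 4: Exact two-sided p-value (enumerate n! = 720 permutations of y under H0): p = 0.136111.
Step 5: alpha = 0.05. fail to reject H0.

tau_b = 0.6000 (C=12, D=3), p = 0.136111, fail to reject H0.


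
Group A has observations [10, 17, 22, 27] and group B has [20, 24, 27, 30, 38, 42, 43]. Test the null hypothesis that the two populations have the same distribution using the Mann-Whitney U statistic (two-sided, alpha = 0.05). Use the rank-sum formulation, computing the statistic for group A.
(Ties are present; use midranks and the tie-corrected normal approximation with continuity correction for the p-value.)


Step 1: Combine and sort all 11 observations; assign midranks.
sorted (value, group): (10,X), (17,X), (20,Y), (22,X), (24,Y), (27,X), (27,Y), (30,Y), (38,Y), (42,Y), (43,Y)
ranks: 10->1, 17->2, 20->3, 22->4, 24->5, 27->6.5, 27->6.5, 30->8, 38->9, 42->10, 43->11
Step 2: Rank sum for X: R1 = 1 + 2 + 4 + 6.5 = 13.5.
Step 3: U_X = R1 - n1(n1+1)/2 = 13.5 - 4*5/2 = 13.5 - 10 = 3.5.
       U_Y = n1*n2 - U_X = 28 - 3.5 = 24.5.
Step 4: Ties are present, so use the tie-corrected normal approximation (with continuity correction) for the p-value.
Step 5: p-value = 0.058207; compare to alpha = 0.05. fail to reject H0.

U_X = 3.5, p = 0.058207, fail to reject H0 at alpha = 0.05.


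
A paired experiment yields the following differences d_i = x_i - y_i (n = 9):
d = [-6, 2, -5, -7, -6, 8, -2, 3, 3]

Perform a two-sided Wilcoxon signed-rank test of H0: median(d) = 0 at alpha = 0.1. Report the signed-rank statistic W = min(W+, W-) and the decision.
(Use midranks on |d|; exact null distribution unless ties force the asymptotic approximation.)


Step 1: Drop any zero differences (none here) and take |d_i|.
|d| = [6, 2, 5, 7, 6, 8, 2, 3, 3]
Step 2: Midrank |d_i| (ties get averaged ranks).
ranks: |6|->6.5, |2|->1.5, |5|->5, |7|->8, |6|->6.5, |8|->9, |2|->1.5, |3|->3.5, |3|->3.5
Step 3: Attach original signs; sum ranks with positive sign and with negative sign.
W+ = 1.5 + 9 + 3.5 + 3.5 = 17.5
W- = 6.5 + 5 + 8 + 6.5 + 1.5 = 27.5
(Check: W+ + W- = 45 should equal n(n+1)/2 = 45.)
Step 4: Test statistic W = min(W+, W-) = 17.5.
Step 5: Ties in |d|, so use the tie-corrected normal approximation.
        E[W] = n(n+1)/4 = 9*10/4 = 22.5.
        Tie groups: |d|=2 (t=2), |d|=3 (t=2), |d|=6 (t=2); sum(t^3 - t) = 18.
        Var[W] = n(n+1)(2n+1)/24 - sum(t^3-t)/48 = 1710/24 - 18/48 = 70.875.
        z = (W - E[W]) / sqrt(Var[W]) = (17.5 - 22.5) / 8.4187 = -0.5939.
        Two-sided p = 2*Phi(z) = 0.552570.
Step 6: alpha = 0.1. fail to reject H0.

W+ = 17.5, W- = 27.5, W = min = 17.5, p = 0.552570, fail to reject H0.


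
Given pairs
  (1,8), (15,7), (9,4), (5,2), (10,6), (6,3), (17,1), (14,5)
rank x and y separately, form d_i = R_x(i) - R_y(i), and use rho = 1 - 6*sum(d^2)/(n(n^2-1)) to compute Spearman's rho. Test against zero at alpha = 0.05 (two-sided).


Step 1: Rank x and y separately (midranks; no ties here).
rank(x): 1->1, 15->7, 9->4, 5->2, 10->5, 6->3, 17->8, 14->6
rank(y): 8->8, 7->7, 4->4, 2->2, 6->6, 3->3, 1->1, 5->5
Step 2: d_i = R_x(i) - R_y(i); compute d_i^2.
  (1-8)^2=49, (7-7)^2=0, (4-4)^2=0, (2-2)^2=0, (5-6)^2=1, (3-3)^2=0, (8-1)^2=49, (6-5)^2=1
sum(d^2) = 100.
Step 3: rho = 1 - 6*100 / (8*(8^2 - 1)) = 1 - 600/504 = -0.190476.
Step 4: Under H0, t = rho * sqrt((n-2)/(1-rho^2)) = -0.4753 ~ t(6).
Step 5: Two-sided p-value from the t-distribution with 6 df = 0.651401.
Step 6: alpha = 0.05. fail to reject H0.

rho = -0.1905, p = 0.651401, fail to reject H0 at alpha = 0.05.


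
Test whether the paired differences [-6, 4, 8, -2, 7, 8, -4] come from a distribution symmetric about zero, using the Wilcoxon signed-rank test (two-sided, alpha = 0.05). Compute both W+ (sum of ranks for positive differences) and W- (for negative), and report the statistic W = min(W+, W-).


Step 1: Drop any zero differences (none here) and take |d_i|.
|d| = [6, 4, 8, 2, 7, 8, 4]
Step 2: Midrank |d_i| (ties get averaged ranks).
ranks: |6|->4, |4|->2.5, |8|->6.5, |2|->1, |7|->5, |8|->6.5, |4|->2.5
Step 3: Attach original signs; sum ranks with positive sign and with negative sign.
W+ = 2.5 + 6.5 + 5 + 6.5 = 20.5
W- = 4 + 1 + 2.5 = 7.5
(Check: W+ + W- = 28 should equal n(n+1)/2 = 28.)
Step 4: Test statistic W = min(W+, W-) = 7.5.
Step 5: Ties in |d|, so use the tie-corrected normal approximation.
        E[W] = n(n+1)/4 = 7*8/4 = 14.
        Tie groups: |d|=4 (t=2), |d|=8 (t=2); sum(t^3 - t) = 12.
        Var[W] = n(n+1)(2n+1)/24 - sum(t^3-t)/48 = 840/24 - 12/48 = 34.75.
        z = (W - E[W]) / sqrt(Var[W]) = (7.5 - 14) / 5.8949 = -1.1026.
        Two-sided p = 2*Phi(z) = 0.270181.
Step 6: alpha = 0.05. fail to reject H0.

W+ = 20.5, W- = 7.5, W = min = 7.5, p = 0.270181, fail to reject H0.


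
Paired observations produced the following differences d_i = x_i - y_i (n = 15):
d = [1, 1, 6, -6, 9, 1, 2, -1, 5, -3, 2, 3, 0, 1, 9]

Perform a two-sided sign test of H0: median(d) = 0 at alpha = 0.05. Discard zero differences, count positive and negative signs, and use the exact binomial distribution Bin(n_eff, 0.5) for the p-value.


Step 1: Discard zero differences. Original n = 15; n_eff = number of nonzero differences = 14.
Nonzero differences (with sign): +1, +1, +6, -6, +9, +1, +2, -1, +5, -3, +2, +3, +1, +9
Step 2: Count signs: positive = 11, negative = 3.
Step 3: Under H0: P(positive) = 0.5, so the number of positives S ~ Bin(14, 0.5).
Step 4: Two-sided exact p-value = sum of Bin(14,0.5) probabilities at or below the observed probability = 0.057373.
Step 5: alpha = 0.05. fail to reject H0.

n_eff = 14, pos = 11, neg = 3, p = 0.057373, fail to reject H0.


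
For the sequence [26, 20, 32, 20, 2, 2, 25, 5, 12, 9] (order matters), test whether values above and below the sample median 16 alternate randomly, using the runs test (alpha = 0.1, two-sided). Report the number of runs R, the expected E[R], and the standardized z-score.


Step 1: Compute median = 16; label A = above, B = below.
Labels in order: AAAABBABBB  (n_A = 5, n_B = 5)
Step 2: Count runs R = 4.
Step 3: Under H0 (random ordering), E[R] = 2*n_A*n_B/(n_A+n_B) + 1 = 2*5*5/10 + 1 = 6.0000.
        Var[R] = 2*n_A*n_B*(2*n_A*n_B - n_A - n_B) / ((n_A+n_B)^2 * (n_A+n_B-1)) = 2000/900 = 2.2222.
        SD[R] = 1.4907.
Step 4: Continuity-corrected z = (R + 0.5 - E[R]) / SD[R] = (4 + 0.5 - 6.0000) / 1.4907 = -1.0062.
Step 5: Two-sided p-value via normal approximation = 2*(1 - Phi(|z|)) = 0.314305.
Step 6: alpha = 0.1. fail to reject H0.

R = 4, z = -1.0062, p = 0.314305, fail to reject H0.


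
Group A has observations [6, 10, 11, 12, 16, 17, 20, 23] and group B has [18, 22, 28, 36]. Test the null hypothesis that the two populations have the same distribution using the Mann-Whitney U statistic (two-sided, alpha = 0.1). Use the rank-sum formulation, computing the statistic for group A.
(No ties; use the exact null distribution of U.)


Step 1: Combine and sort all 12 observations; assign midranks.
sorted (value, group): (6,X), (10,X), (11,X), (12,X), (16,X), (17,X), (18,Y), (20,X), (22,Y), (23,X), (28,Y), (36,Y)
ranks: 6->1, 10->2, 11->3, 12->4, 16->5, 17->6, 18->7, 20->8, 22->9, 23->10, 28->11, 36->12
Step 2: Rank sum for X: R1 = 1 + 2 + 3 + 4 + 5 + 6 + 8 + 10 = 39.
Step 3: U_X = R1 - n1(n1+1)/2 = 39 - 8*9/2 = 39 - 36 = 3.
       U_Y = n1*n2 - U_X = 32 - 3 = 29.
Step 4: No ties, so the exact null distribution of U (based on enumerating the C(12,8) = 495 equally likely rank assignments) gives the two-sided p-value.
Step 5: p-value = 0.028283; compare to alpha = 0.1. reject H0.

U_X = 3, p = 0.028283, reject H0 at alpha = 0.1.


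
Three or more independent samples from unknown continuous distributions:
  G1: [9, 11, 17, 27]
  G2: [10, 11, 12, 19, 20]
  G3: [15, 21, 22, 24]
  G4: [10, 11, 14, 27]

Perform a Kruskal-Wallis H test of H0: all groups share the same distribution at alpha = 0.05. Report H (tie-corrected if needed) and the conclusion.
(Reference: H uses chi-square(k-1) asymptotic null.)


Step 1: Combine all N = 17 observations and assign midranks.
sorted (value, group, rank): (9,G1,1), (10,G2,2.5), (10,G4,2.5), (11,G1,5), (11,G2,5), (11,G4,5), (12,G2,7), (14,G4,8), (15,G3,9), (17,G1,10), (19,G2,11), (20,G2,12), (21,G3,13), (22,G3,14), (24,G3,15), (27,G1,16.5), (27,G4,16.5)
Step 2: Sum ranks within each group.
R_1 = 32.5 (n_1 = 4)
R_2 = 37.5 (n_2 = 5)
R_3 = 51 (n_3 = 4)
R_4 = 32 (n_4 = 4)
Step 3: H = 12/(N(N+1)) * sum(R_i^2/n_i) - 3(N+1)
     = 12/(17*18) * (32.5^2/4 + 37.5^2/5 + 51^2/4 + 32^2/4) - 3*18
     = 0.039216 * 1451.56 - 54
     = 2.924020.
Step 4: Ties present; correction factor C = 1 - 36/(17^3 - 17) = 0.992647. Corrected H = 2.924020 / 0.992647 = 2.945679.
Step 5: Under H0, H ~ chi^2(3); p-value = 0.400076.
Step 6: alpha = 0.05. fail to reject H0.

H = 2.9457, df = 3, p = 0.400076, fail to reject H0.


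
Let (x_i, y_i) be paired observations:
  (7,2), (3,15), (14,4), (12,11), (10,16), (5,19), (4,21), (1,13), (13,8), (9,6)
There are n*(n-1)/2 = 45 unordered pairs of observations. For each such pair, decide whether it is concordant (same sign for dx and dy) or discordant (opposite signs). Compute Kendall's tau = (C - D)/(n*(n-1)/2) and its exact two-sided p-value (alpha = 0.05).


Step 1: Enumerate the 45 unordered pairs (i,j) with i<j and classify each by sign(x_j-x_i) * sign(y_j-y_i).
  (1,2):dx=-4,dy=+13->D; (1,3):dx=+7,dy=+2->C; (1,4):dx=+5,dy=+9->C; (1,5):dx=+3,dy=+14->C
  (1,6):dx=-2,dy=+17->D; (1,7):dx=-3,dy=+19->D; (1,8):dx=-6,dy=+11->D; (1,9):dx=+6,dy=+6->C
  (1,10):dx=+2,dy=+4->C; (2,3):dx=+11,dy=-11->D; (2,4):dx=+9,dy=-4->D; (2,5):dx=+7,dy=+1->C
  (2,6):dx=+2,dy=+4->C; (2,7):dx=+1,dy=+6->C; (2,8):dx=-2,dy=-2->C; (2,9):dx=+10,dy=-7->D
  (2,10):dx=+6,dy=-9->D; (3,4):dx=-2,dy=+7->D; (3,5):dx=-4,dy=+12->D; (3,6):dx=-9,dy=+15->D
  (3,7):dx=-10,dy=+17->D; (3,8):dx=-13,dy=+9->D; (3,9):dx=-1,dy=+4->D; (3,10):dx=-5,dy=+2->D
  (4,5):dx=-2,dy=+5->D; (4,6):dx=-7,dy=+8->D; (4,7):dx=-8,dy=+10->D; (4,8):dx=-11,dy=+2->D
  (4,9):dx=+1,dy=-3->D; (4,10):dx=-3,dy=-5->C; (5,6):dx=-5,dy=+3->D; (5,7):dx=-6,dy=+5->D
  (5,8):dx=-9,dy=-3->C; (5,9):dx=+3,dy=-8->D; (5,10):dx=-1,dy=-10->C; (6,7):dx=-1,dy=+2->D
  (6,8):dx=-4,dy=-6->C; (6,9):dx=+8,dy=-11->D; (6,10):dx=+4,dy=-13->D; (7,8):dx=-3,dy=-8->C
  (7,9):dx=+9,dy=-13->D; (7,10):dx=+5,dy=-15->D; (8,9):dx=+12,dy=-5->D; (8,10):dx=+8,dy=-7->D
  (9,10):dx=-4,dy=-2->C
Step 2: C = 15, D = 30, total pairs = 45.
Step 3: tau = (C - D)/(n(n-1)/2) = (15 - 30)/45 = -0.333333.
Step 4: Exact two-sided p-value (enumerate n! = 3628800 permutations of y under H0): p = 0.216373.
Step 5: alpha = 0.05. fail to reject H0.

tau_b = -0.3333 (C=15, D=30), p = 0.216373, fail to reject H0.


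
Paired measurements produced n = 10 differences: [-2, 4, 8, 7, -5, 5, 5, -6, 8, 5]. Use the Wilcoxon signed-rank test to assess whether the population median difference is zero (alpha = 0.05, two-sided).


Step 1: Drop any zero differences (none here) and take |d_i|.
|d| = [2, 4, 8, 7, 5, 5, 5, 6, 8, 5]
Step 2: Midrank |d_i| (ties get averaged ranks).
ranks: |2|->1, |4|->2, |8|->9.5, |7|->8, |5|->4.5, |5|->4.5, |5|->4.5, |6|->7, |8|->9.5, |5|->4.5
Step 3: Attach original signs; sum ranks with positive sign and with negative sign.
W+ = 2 + 9.5 + 8 + 4.5 + 4.5 + 9.5 + 4.5 = 42.5
W- = 1 + 4.5 + 7 = 12.5
(Check: W+ + W- = 55 should equal n(n+1)/2 = 55.)
Step 4: Test statistic W = min(W+, W-) = 12.5.
Step 5: Ties in |d|, so use the tie-corrected normal approximation.
        E[W] = n(n+1)/4 = 10*11/4 = 27.5.
        Tie groups: |d|=5 (t=4), |d|=8 (t=2); sum(t^3 - t) = 66.
        Var[W] = n(n+1)(2n+1)/24 - sum(t^3-t)/48 = 2310/24 - 66/48 = 94.875.
        z = (W - E[W]) / sqrt(Var[W]) = (12.5 - 27.5) / 9.7404 = -1.5400.
        Two-sided p = 2*Phi(z) = 0.123565.
Step 6: alpha = 0.05. fail to reject H0.

W+ = 42.5, W- = 12.5, W = min = 12.5, p = 0.123565, fail to reject H0.


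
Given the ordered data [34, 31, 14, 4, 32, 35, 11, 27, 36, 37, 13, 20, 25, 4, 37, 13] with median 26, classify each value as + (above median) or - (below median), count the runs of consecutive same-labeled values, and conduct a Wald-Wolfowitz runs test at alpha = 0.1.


Step 1: Compute median = 26; label A = above, B = below.
Labels in order: AABBAABAAABBBBAB  (n_A = 8, n_B = 8)
Step 2: Count runs R = 8.
Step 3: Under H0 (random ordering), E[R] = 2*n_A*n_B/(n_A+n_B) + 1 = 2*8*8/16 + 1 = 9.0000.
        Var[R] = 2*n_A*n_B*(2*n_A*n_B - n_A - n_B) / ((n_A+n_B)^2 * (n_A+n_B-1)) = 14336/3840 = 3.7333.
        SD[R] = 1.9322.
Step 4: Continuity-corrected z = (R + 0.5 - E[R]) / SD[R] = (8 + 0.5 - 9.0000) / 1.9322 = -0.2588.
Step 5: Two-sided p-value via normal approximation = 2*(1 - Phi(|z|)) = 0.795809.
Step 6: alpha = 0.1. fail to reject H0.

R = 8, z = -0.2588, p = 0.795809, fail to reject H0.


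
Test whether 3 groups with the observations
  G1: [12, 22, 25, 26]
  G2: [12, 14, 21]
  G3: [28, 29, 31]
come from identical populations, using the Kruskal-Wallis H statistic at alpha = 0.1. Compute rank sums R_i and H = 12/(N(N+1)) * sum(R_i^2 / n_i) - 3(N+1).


Step 1: Combine all N = 10 observations and assign midranks.
sorted (value, group, rank): (12,G1,1.5), (12,G2,1.5), (14,G2,3), (21,G2,4), (22,G1,5), (25,G1,6), (26,G1,7), (28,G3,8), (29,G3,9), (31,G3,10)
Step 2: Sum ranks within each group.
R_1 = 19.5 (n_1 = 4)
R_2 = 8.5 (n_2 = 3)
R_3 = 27 (n_3 = 3)
Step 3: H = 12/(N(N+1)) * sum(R_i^2/n_i) - 3(N+1)
     = 12/(10*11) * (19.5^2/4 + 8.5^2/3 + 27^2/3) - 3*11
     = 0.109091 * 362.146 - 33
     = 6.506818.
Step 4: Ties present; correction factor C = 1 - 6/(10^3 - 10) = 0.993939. Corrected H = 6.506818 / 0.993939 = 6.546494.
Step 5: Under H0, H ~ chi^2(2); p-value = 0.037883.
Step 6: alpha = 0.1. reject H0.

H = 6.5465, df = 2, p = 0.037883, reject H0.


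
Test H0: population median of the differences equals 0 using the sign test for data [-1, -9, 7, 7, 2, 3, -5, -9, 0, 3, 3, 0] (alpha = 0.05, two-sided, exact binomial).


Step 1: Discard zero differences. Original n = 12; n_eff = number of nonzero differences = 10.
Nonzero differences (with sign): -1, -9, +7, +7, +2, +3, -5, -9, +3, +3
Step 2: Count signs: positive = 6, negative = 4.
Step 3: Under H0: P(positive) = 0.5, so the number of positives S ~ Bin(10, 0.5).
Step 4: Two-sided exact p-value = sum of Bin(10,0.5) probabilities at or below the observed probability = 0.753906.
Step 5: alpha = 0.05. fail to reject H0.

n_eff = 10, pos = 6, neg = 4, p = 0.753906, fail to reject H0.


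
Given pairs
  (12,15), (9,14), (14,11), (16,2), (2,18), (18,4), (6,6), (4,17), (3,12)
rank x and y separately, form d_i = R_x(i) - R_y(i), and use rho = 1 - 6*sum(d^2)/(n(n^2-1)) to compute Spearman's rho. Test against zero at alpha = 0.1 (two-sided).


Step 1: Rank x and y separately (midranks; no ties here).
rank(x): 12->6, 9->5, 14->7, 16->8, 2->1, 18->9, 6->4, 4->3, 3->2
rank(y): 15->7, 14->6, 11->4, 2->1, 18->9, 4->2, 6->3, 17->8, 12->5
Step 2: d_i = R_x(i) - R_y(i); compute d_i^2.
  (6-7)^2=1, (5-6)^2=1, (7-4)^2=9, (8-1)^2=49, (1-9)^2=64, (9-2)^2=49, (4-3)^2=1, (3-8)^2=25, (2-5)^2=9
sum(d^2) = 208.
Step 3: rho = 1 - 6*208 / (9*(9^2 - 1)) = 1 - 1248/720 = -0.733333.
Step 4: Under H0, t = rho * sqrt((n-2)/(1-rho^2)) = -2.8538 ~ t(7).
Step 5: Two-sided p-value from the t-distribution with 7 df = 0.024554.
Step 6: alpha = 0.1. reject H0.

rho = -0.7333, p = 0.024554, reject H0 at alpha = 0.1.


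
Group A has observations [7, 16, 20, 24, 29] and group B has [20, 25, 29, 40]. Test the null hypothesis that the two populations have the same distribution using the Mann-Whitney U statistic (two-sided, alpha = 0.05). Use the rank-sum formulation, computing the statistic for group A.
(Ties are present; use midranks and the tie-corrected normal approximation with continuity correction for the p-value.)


Step 1: Combine and sort all 9 observations; assign midranks.
sorted (value, group): (7,X), (16,X), (20,X), (20,Y), (24,X), (25,Y), (29,X), (29,Y), (40,Y)
ranks: 7->1, 16->2, 20->3.5, 20->3.5, 24->5, 25->6, 29->7.5, 29->7.5, 40->9
Step 2: Rank sum for X: R1 = 1 + 2 + 3.5 + 5 + 7.5 = 19.
Step 3: U_X = R1 - n1(n1+1)/2 = 19 - 5*6/2 = 19 - 15 = 4.
       U_Y = n1*n2 - U_X = 20 - 4 = 16.
Step 4: Ties are present, so use the tie-corrected normal approximation (with continuity correction) for the p-value.
Step 5: p-value = 0.174277; compare to alpha = 0.05. fail to reject H0.

U_X = 4, p = 0.174277, fail to reject H0 at alpha = 0.05.


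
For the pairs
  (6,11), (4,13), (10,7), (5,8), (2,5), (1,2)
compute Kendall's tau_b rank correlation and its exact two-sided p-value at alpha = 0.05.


Step 1: Enumerate the 15 unordered pairs (i,j) with i<j and classify each by sign(x_j-x_i) * sign(y_j-y_i).
  (1,2):dx=-2,dy=+2->D; (1,3):dx=+4,dy=-4->D; (1,4):dx=-1,dy=-3->C; (1,5):dx=-4,dy=-6->C
  (1,6):dx=-5,dy=-9->C; (2,3):dx=+6,dy=-6->D; (2,4):dx=+1,dy=-5->D; (2,5):dx=-2,dy=-8->C
  (2,6):dx=-3,dy=-11->C; (3,4):dx=-5,dy=+1->D; (3,5):dx=-8,dy=-2->C; (3,6):dx=-9,dy=-5->C
  (4,5):dx=-3,dy=-3->C; (4,6):dx=-4,dy=-6->C; (5,6):dx=-1,dy=-3->C
Step 2: C = 10, D = 5, total pairs = 15.
Step 3: tau = (C - D)/(n(n-1)/2) = (10 - 5)/15 = 0.333333.
Step 4: Exact two-sided p-value (enumerate n! = 720 permutations of y under H0): p = 0.469444.
Step 5: alpha = 0.05. fail to reject H0.

tau_b = 0.3333 (C=10, D=5), p = 0.469444, fail to reject H0.


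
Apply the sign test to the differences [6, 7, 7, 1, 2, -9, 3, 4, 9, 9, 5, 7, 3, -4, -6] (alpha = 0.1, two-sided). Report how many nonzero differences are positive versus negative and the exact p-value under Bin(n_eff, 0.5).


Step 1: Discard zero differences. Original n = 15; n_eff = number of nonzero differences = 15.
Nonzero differences (with sign): +6, +7, +7, +1, +2, -9, +3, +4, +9, +9, +5, +7, +3, -4, -6
Step 2: Count signs: positive = 12, negative = 3.
Step 3: Under H0: P(positive) = 0.5, so the number of positives S ~ Bin(15, 0.5).
Step 4: Two-sided exact p-value = sum of Bin(15,0.5) probabilities at or below the observed probability = 0.035156.
Step 5: alpha = 0.1. reject H0.

n_eff = 15, pos = 12, neg = 3, p = 0.035156, reject H0.


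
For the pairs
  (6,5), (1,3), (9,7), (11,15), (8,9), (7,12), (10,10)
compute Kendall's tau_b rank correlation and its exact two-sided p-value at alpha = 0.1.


Step 1: Enumerate the 21 unordered pairs (i,j) with i<j and classify each by sign(x_j-x_i) * sign(y_j-y_i).
  (1,2):dx=-5,dy=-2->C; (1,3):dx=+3,dy=+2->C; (1,4):dx=+5,dy=+10->C; (1,5):dx=+2,dy=+4->C
  (1,6):dx=+1,dy=+7->C; (1,7):dx=+4,dy=+5->C; (2,3):dx=+8,dy=+4->C; (2,4):dx=+10,dy=+12->C
  (2,5):dx=+7,dy=+6->C; (2,6):dx=+6,dy=+9->C; (2,7):dx=+9,dy=+7->C; (3,4):dx=+2,dy=+8->C
  (3,5):dx=-1,dy=+2->D; (3,6):dx=-2,dy=+5->D; (3,7):dx=+1,dy=+3->C; (4,5):dx=-3,dy=-6->C
  (4,6):dx=-4,dy=-3->C; (4,7):dx=-1,dy=-5->C; (5,6):dx=-1,dy=+3->D; (5,7):dx=+2,dy=+1->C
  (6,7):dx=+3,dy=-2->D
Step 2: C = 17, D = 4, total pairs = 21.
Step 3: tau = (C - D)/(n(n-1)/2) = (17 - 4)/21 = 0.619048.
Step 4: Exact two-sided p-value (enumerate n! = 5040 permutations of y under H0): p = 0.069048.
Step 5: alpha = 0.1. reject H0.

tau_b = 0.6190 (C=17, D=4), p = 0.069048, reject H0.


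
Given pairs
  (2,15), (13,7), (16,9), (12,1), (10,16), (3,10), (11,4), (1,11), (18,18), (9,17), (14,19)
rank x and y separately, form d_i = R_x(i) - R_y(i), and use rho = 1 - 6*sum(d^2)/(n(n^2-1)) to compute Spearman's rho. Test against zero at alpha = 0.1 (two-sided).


Step 1: Rank x and y separately (midranks; no ties here).
rank(x): 2->2, 13->8, 16->10, 12->7, 10->5, 3->3, 11->6, 1->1, 18->11, 9->4, 14->9
rank(y): 15->7, 7->3, 9->4, 1->1, 16->8, 10->5, 4->2, 11->6, 18->10, 17->9, 19->11
Step 2: d_i = R_x(i) - R_y(i); compute d_i^2.
  (2-7)^2=25, (8-3)^2=25, (10-4)^2=36, (7-1)^2=36, (5-8)^2=9, (3-5)^2=4, (6-2)^2=16, (1-6)^2=25, (11-10)^2=1, (4-9)^2=25, (9-11)^2=4
sum(d^2) = 206.
Step 3: rho = 1 - 6*206 / (11*(11^2 - 1)) = 1 - 1236/1320 = 0.063636.
Step 4: Under H0, t = rho * sqrt((n-2)/(1-rho^2)) = 0.1913 ~ t(9).
Step 5: Two-sided p-value from the t-distribution with 9 df = 0.852539.
Step 6: alpha = 0.1. fail to reject H0.

rho = 0.0636, p = 0.852539, fail to reject H0 at alpha = 0.1.


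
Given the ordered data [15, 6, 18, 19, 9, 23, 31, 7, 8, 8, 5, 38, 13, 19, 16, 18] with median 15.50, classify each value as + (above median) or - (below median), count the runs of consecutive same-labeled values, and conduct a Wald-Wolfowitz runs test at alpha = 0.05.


Step 1: Compute median = 15.50; label A = above, B = below.
Labels in order: BBAABAABBBBABAAA  (n_A = 8, n_B = 8)
Step 2: Count runs R = 8.
Step 3: Under H0 (random ordering), E[R] = 2*n_A*n_B/(n_A+n_B) + 1 = 2*8*8/16 + 1 = 9.0000.
        Var[R] = 2*n_A*n_B*(2*n_A*n_B - n_A - n_B) / ((n_A+n_B)^2 * (n_A+n_B-1)) = 14336/3840 = 3.7333.
        SD[R] = 1.9322.
Step 4: Continuity-corrected z = (R + 0.5 - E[R]) / SD[R] = (8 + 0.5 - 9.0000) / 1.9322 = -0.2588.
Step 5: Two-sided p-value via normal approximation = 2*(1 - Phi(|z|)) = 0.795809.
Step 6: alpha = 0.05. fail to reject H0.

R = 8, z = -0.2588, p = 0.795809, fail to reject H0.


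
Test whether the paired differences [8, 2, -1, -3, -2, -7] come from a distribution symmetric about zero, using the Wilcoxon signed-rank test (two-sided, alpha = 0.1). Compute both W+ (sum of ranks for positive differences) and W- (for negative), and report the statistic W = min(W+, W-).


Step 1: Drop any zero differences (none here) and take |d_i|.
|d| = [8, 2, 1, 3, 2, 7]
Step 2: Midrank |d_i| (ties get averaged ranks).
ranks: |8|->6, |2|->2.5, |1|->1, |3|->4, |2|->2.5, |7|->5
Step 3: Attach original signs; sum ranks with positive sign and with negative sign.
W+ = 6 + 2.5 = 8.5
W- = 1 + 4 + 2.5 + 5 = 12.5
(Check: W+ + W- = 21 should equal n(n+1)/2 = 21.)
Step 4: Test statistic W = min(W+, W-) = 8.5.
Step 5: Ties in |d|, so use the tie-corrected normal approximation.
        E[W] = n(n+1)/4 = 6*7/4 = 10.5.
        Tie groups: |d|=2 (t=2); sum(t^3 - t) = 6.
        Var[W] = n(n+1)(2n+1)/24 - sum(t^3-t)/48 = 546/24 - 6/48 = 22.625.
        z = (W - E[W]) / sqrt(Var[W]) = (8.5 - 10.5) / 4.7566 = -0.4205.
        Two-sided p = 2*Phi(z) = 0.674142.
Step 6: alpha = 0.1. fail to reject H0.

W+ = 8.5, W- = 12.5, W = min = 8.5, p = 0.674142, fail to reject H0.


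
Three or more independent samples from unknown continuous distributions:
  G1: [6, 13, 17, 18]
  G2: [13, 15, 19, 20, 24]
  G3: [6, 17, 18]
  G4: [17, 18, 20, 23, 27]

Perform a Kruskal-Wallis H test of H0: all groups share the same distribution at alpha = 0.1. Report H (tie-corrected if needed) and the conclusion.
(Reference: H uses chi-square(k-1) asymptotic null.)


Step 1: Combine all N = 17 observations and assign midranks.
sorted (value, group, rank): (6,G1,1.5), (6,G3,1.5), (13,G1,3.5), (13,G2,3.5), (15,G2,5), (17,G1,7), (17,G3,7), (17,G4,7), (18,G1,10), (18,G3,10), (18,G4,10), (19,G2,12), (20,G2,13.5), (20,G4,13.5), (23,G4,15), (24,G2,16), (27,G4,17)
Step 2: Sum ranks within each group.
R_1 = 22 (n_1 = 4)
R_2 = 50 (n_2 = 5)
R_3 = 18.5 (n_3 = 3)
R_4 = 62.5 (n_4 = 5)
Step 3: H = 12/(N(N+1)) * sum(R_i^2/n_i) - 3(N+1)
     = 12/(17*18) * (22^2/4 + 50^2/5 + 18.5^2/3 + 62.5^2/5) - 3*18
     = 0.039216 * 1516.33 - 54
     = 5.464052.
Step 4: Ties present; correction factor C = 1 - 66/(17^3 - 17) = 0.986520. Corrected H = 5.464052 / 0.986520 = 5.538716.
Step 5: Under H0, H ~ chi^2(3); p-value = 0.136341.
Step 6: alpha = 0.1. fail to reject H0.

H = 5.5387, df = 3, p = 0.136341, fail to reject H0.


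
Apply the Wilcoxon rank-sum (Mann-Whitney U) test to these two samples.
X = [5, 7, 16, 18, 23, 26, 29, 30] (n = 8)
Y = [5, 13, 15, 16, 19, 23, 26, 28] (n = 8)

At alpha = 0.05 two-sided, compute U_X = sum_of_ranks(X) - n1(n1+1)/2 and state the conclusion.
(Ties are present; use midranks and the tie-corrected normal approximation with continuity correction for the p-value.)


Step 1: Combine and sort all 16 observations; assign midranks.
sorted (value, group): (5,X), (5,Y), (7,X), (13,Y), (15,Y), (16,X), (16,Y), (18,X), (19,Y), (23,X), (23,Y), (26,X), (26,Y), (28,Y), (29,X), (30,X)
ranks: 5->1.5, 5->1.5, 7->3, 13->4, 15->5, 16->6.5, 16->6.5, 18->8, 19->9, 23->10.5, 23->10.5, 26->12.5, 26->12.5, 28->14, 29->15, 30->16
Step 2: Rank sum for X: R1 = 1.5 + 3 + 6.5 + 8 + 10.5 + 12.5 + 15 + 16 = 73.
Step 3: U_X = R1 - n1(n1+1)/2 = 73 - 8*9/2 = 73 - 36 = 37.
       U_Y = n1*n2 - U_X = 64 - 37 = 27.
Step 4: Ties are present, so use the tie-corrected normal approximation (with continuity correction) for the p-value.
Step 5: p-value = 0.635507; compare to alpha = 0.05. fail to reject H0.

U_X = 37, p = 0.635507, fail to reject H0 at alpha = 0.05.


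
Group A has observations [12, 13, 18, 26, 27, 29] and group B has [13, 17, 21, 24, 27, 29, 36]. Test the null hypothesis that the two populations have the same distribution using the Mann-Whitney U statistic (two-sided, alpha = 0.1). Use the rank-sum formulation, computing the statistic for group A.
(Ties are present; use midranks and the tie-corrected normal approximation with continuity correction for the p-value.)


Step 1: Combine and sort all 13 observations; assign midranks.
sorted (value, group): (12,X), (13,X), (13,Y), (17,Y), (18,X), (21,Y), (24,Y), (26,X), (27,X), (27,Y), (29,X), (29,Y), (36,Y)
ranks: 12->1, 13->2.5, 13->2.5, 17->4, 18->5, 21->6, 24->7, 26->8, 27->9.5, 27->9.5, 29->11.5, 29->11.5, 36->13
Step 2: Rank sum for X: R1 = 1 + 2.5 + 5 + 8 + 9.5 + 11.5 = 37.5.
Step 3: U_X = R1 - n1(n1+1)/2 = 37.5 - 6*7/2 = 37.5 - 21 = 16.5.
       U_Y = n1*n2 - U_X = 42 - 16.5 = 25.5.
Step 4: Ties are present, so use the tie-corrected normal approximation (with continuity correction) for the p-value.
Step 5: p-value = 0.566104; compare to alpha = 0.1. fail to reject H0.

U_X = 16.5, p = 0.566104, fail to reject H0 at alpha = 0.1.


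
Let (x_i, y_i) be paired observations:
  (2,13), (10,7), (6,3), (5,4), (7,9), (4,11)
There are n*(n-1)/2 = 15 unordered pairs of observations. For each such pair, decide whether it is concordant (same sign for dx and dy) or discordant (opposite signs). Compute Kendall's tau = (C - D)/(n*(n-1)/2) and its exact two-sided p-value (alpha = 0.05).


Step 1: Enumerate the 15 unordered pairs (i,j) with i<j and classify each by sign(x_j-x_i) * sign(y_j-y_i).
  (1,2):dx=+8,dy=-6->D; (1,3):dx=+4,dy=-10->D; (1,4):dx=+3,dy=-9->D; (1,5):dx=+5,dy=-4->D
  (1,6):dx=+2,dy=-2->D; (2,3):dx=-4,dy=-4->C; (2,4):dx=-5,dy=-3->C; (2,5):dx=-3,dy=+2->D
  (2,6):dx=-6,dy=+4->D; (3,4):dx=-1,dy=+1->D; (3,5):dx=+1,dy=+6->C; (3,6):dx=-2,dy=+8->D
  (4,5):dx=+2,dy=+5->C; (4,6):dx=-1,dy=+7->D; (5,6):dx=-3,dy=+2->D
Step 2: C = 4, D = 11, total pairs = 15.
Step 3: tau = (C - D)/(n(n-1)/2) = (4 - 11)/15 = -0.466667.
Step 4: Exact two-sided p-value (enumerate n! = 720 permutations of y under H0): p = 0.272222.
Step 5: alpha = 0.05. fail to reject H0.

tau_b = -0.4667 (C=4, D=11), p = 0.272222, fail to reject H0.


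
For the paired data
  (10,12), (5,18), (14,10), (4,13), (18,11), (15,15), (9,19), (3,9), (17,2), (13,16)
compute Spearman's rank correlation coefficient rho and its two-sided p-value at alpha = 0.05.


Step 1: Rank x and y separately (midranks; no ties here).
rank(x): 10->5, 5->3, 14->7, 4->2, 18->10, 15->8, 9->4, 3->1, 17->9, 13->6
rank(y): 12->5, 18->9, 10->3, 13->6, 11->4, 15->7, 19->10, 9->2, 2->1, 16->8
Step 2: d_i = R_x(i) - R_y(i); compute d_i^2.
  (5-5)^2=0, (3-9)^2=36, (7-3)^2=16, (2-6)^2=16, (10-4)^2=36, (8-7)^2=1, (4-10)^2=36, (1-2)^2=1, (9-1)^2=64, (6-8)^2=4
sum(d^2) = 210.
Step 3: rho = 1 - 6*210 / (10*(10^2 - 1)) = 1 - 1260/990 = -0.272727.
Step 4: Under H0, t = rho * sqrt((n-2)/(1-rho^2)) = -0.8018 ~ t(8).
Step 5: Two-sided p-value from the t-distribution with 8 df = 0.445838.
Step 6: alpha = 0.05. fail to reject H0.

rho = -0.2727, p = 0.445838, fail to reject H0 at alpha = 0.05.


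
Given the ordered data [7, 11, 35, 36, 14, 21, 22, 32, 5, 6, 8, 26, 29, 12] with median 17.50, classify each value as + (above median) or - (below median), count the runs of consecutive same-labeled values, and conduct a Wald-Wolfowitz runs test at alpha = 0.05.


Step 1: Compute median = 17.50; label A = above, B = below.
Labels in order: BBAABAAABBBAAB  (n_A = 7, n_B = 7)
Step 2: Count runs R = 7.
Step 3: Under H0 (random ordering), E[R] = 2*n_A*n_B/(n_A+n_B) + 1 = 2*7*7/14 + 1 = 8.0000.
        Var[R] = 2*n_A*n_B*(2*n_A*n_B - n_A - n_B) / ((n_A+n_B)^2 * (n_A+n_B-1)) = 8232/2548 = 3.2308.
        SD[R] = 1.7974.
Step 4: Continuity-corrected z = (R + 0.5 - E[R]) / SD[R] = (7 + 0.5 - 8.0000) / 1.7974 = -0.2782.
Step 5: Two-sided p-value via normal approximation = 2*(1 - Phi(|z|)) = 0.780879.
Step 6: alpha = 0.05. fail to reject H0.

R = 7, z = -0.2782, p = 0.780879, fail to reject H0.


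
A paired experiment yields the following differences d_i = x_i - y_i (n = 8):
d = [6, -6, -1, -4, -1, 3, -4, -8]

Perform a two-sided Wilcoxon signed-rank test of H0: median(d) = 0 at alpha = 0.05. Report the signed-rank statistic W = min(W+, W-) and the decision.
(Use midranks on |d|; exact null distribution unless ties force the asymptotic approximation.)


Step 1: Drop any zero differences (none here) and take |d_i|.
|d| = [6, 6, 1, 4, 1, 3, 4, 8]
Step 2: Midrank |d_i| (ties get averaged ranks).
ranks: |6|->6.5, |6|->6.5, |1|->1.5, |4|->4.5, |1|->1.5, |3|->3, |4|->4.5, |8|->8
Step 3: Attach original signs; sum ranks with positive sign and with negative sign.
W+ = 6.5 + 3 = 9.5
W- = 6.5 + 1.5 + 4.5 + 1.5 + 4.5 + 8 = 26.5
(Check: W+ + W- = 36 should equal n(n+1)/2 = 36.)
Step 4: Test statistic W = min(W+, W-) = 9.5.
Step 5: Ties in |d|, so use the tie-corrected normal approximation.
        E[W] = n(n+1)/4 = 8*9/4 = 18.
        Tie groups: |d|=1 (t=2), |d|=4 (t=2), |d|=6 (t=2); sum(t^3 - t) = 18.
        Var[W] = n(n+1)(2n+1)/24 - sum(t^3-t)/48 = 1224/24 - 18/48 = 50.625.
        z = (W - E[W]) / sqrt(Var[W]) = (9.5 - 18) / 7.1151 = -1.1946.
        Two-sided p = 2*Phi(z) = 0.232228.
Step 6: alpha = 0.05. fail to reject H0.

W+ = 9.5, W- = 26.5, W = min = 9.5, p = 0.232228, fail to reject H0.
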